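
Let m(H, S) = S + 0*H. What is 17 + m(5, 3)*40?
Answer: 137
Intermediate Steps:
m(H, S) = S (m(H, S) = S + 0 = S)
17 + m(5, 3)*40 = 17 + 3*40 = 17 + 120 = 137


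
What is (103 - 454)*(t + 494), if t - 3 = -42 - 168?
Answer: -100737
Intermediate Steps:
t = -207 (t = 3 + (-42 - 168) = 3 - 210 = -207)
(103 - 454)*(t + 494) = (103 - 454)*(-207 + 494) = -351*287 = -100737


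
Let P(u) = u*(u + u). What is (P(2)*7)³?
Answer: 175616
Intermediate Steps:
P(u) = 2*u² (P(u) = u*(2*u) = 2*u²)
(P(2)*7)³ = ((2*2²)*7)³ = ((2*4)*7)³ = (8*7)³ = 56³ = 175616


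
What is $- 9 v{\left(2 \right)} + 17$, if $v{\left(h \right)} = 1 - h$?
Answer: $26$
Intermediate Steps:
$- 9 v{\left(2 \right)} + 17 = - 9 \left(1 - 2\right) + 17 = \left(-9\right) \left(-1\right) + 17 = 9 + 17 = 26$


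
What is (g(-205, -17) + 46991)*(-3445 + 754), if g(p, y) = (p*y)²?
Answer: -32809253256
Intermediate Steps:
g(p, y) = p²*y²
(g(-205, -17) + 46991)*(-3445 + 754) = ((-205)²*(-17)² + 46991)*(-3445 + 754) = (42025*289 + 46991)*(-2691) = (12145225 + 46991)*(-2691) = 12192216*(-2691) = -32809253256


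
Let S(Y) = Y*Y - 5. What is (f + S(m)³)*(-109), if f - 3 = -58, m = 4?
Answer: -139084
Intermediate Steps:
S(Y) = -5 + Y² (S(Y) = Y² - 5 = -5 + Y²)
f = -55 (f = 3 - 58 = -55)
(f + S(m)³)*(-109) = (-55 + (-5 + 4²)³)*(-109) = (-55 + (-5 + 16)³)*(-109) = (-55 + 11³)*(-109) = (-55 + 1331)*(-109) = 1276*(-109) = -139084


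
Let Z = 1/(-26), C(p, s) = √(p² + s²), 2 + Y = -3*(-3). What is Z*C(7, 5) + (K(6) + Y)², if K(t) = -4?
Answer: 9 - √74/26 ≈ 8.6691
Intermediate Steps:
Y = 7 (Y = -2 - 3*(-3) = -2 + 9 = 7)
Z = -1/26 ≈ -0.038462
Z*C(7, 5) + (K(6) + Y)² = -√(7² + 5²)/26 + (-4 + 7)² = -√(49 + 25)/26 + 3² = -√74/26 + 9 = 9 - √74/26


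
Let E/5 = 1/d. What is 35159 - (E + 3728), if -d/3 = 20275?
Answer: 382358116/12165 ≈ 31431.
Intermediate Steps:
d = -60825 (d = -3*20275 = -60825)
E = -1/12165 (E = 5/(-60825) = 5*(-1/60825) = -1/12165 ≈ -8.2203e-5)
35159 - (E + 3728) = 35159 - (-1/12165 + 3728) = 35159 - 1*45351119/12165 = 35159 - 45351119/12165 = 382358116/12165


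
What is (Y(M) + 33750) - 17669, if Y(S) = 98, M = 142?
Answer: 16179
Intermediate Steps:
(Y(M) + 33750) - 17669 = (98 + 33750) - 17669 = 33848 - 17669 = 16179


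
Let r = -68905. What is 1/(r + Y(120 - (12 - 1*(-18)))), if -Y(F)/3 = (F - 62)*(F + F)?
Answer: -1/84025 ≈ -1.1901e-5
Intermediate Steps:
Y(F) = -6*F*(-62 + F) (Y(F) = -3*(F - 62)*(F + F) = -3*(-62 + F)*2*F = -6*F*(-62 + F))
1/(r + Y(120 - (12 - 1*(-18)))) = 1/(-68905 + 6*(120 - (12 - 1*(-18)))*(62 - (120 - (12 - 1*(-18))))) = 1/(-68905 + 6*(120 - (12 + 18))*(62 - (120 - (12 + 18)))) = 1/(-68905 + 6*(120 - 1*30)*(62 - (120 - 1*30))) = 1/(-68905 + 6*(120 - 30)*(62 - (120 - 30))) = 1/(-68905 + 6*90*(62 - 1*90)) = 1/(-68905 + 6*90*(62 - 90)) = 1/(-68905 + 6*90*(-28)) = 1/(-68905 - 15120) = 1/(-84025) = -1/84025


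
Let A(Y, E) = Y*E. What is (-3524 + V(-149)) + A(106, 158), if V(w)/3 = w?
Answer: 12777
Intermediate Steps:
A(Y, E) = E*Y
V(w) = 3*w
(-3524 + V(-149)) + A(106, 158) = (-3524 + 3*(-149)) + 158*106 = (-3524 - 447) + 16748 = -3971 + 16748 = 12777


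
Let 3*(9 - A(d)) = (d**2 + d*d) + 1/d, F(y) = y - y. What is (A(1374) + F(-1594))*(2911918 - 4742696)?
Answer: 4748897300317739/2061 ≈ 2.3042e+12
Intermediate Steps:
F(y) = 0
A(d) = 9 - 2*d**2/3 - 1/(3*d) (A(d) = 9 - ((d**2 + d*d) + 1/d)/3 = 9 - ((d**2 + d**2) + 1/d)/3 = 9 - (2*d**2 + 1/d)/3 = 9 - (1/d + 2*d**2)/3 = 9 + (-2*d**2/3 - 1/(3*d)) = 9 - 2*d**2/3 - 1/(3*d))
(A(1374) + F(-1594))*(2911918 - 4742696) = ((1/3)*(-1 - 2*1374**3 + 27*1374)/1374 + 0)*(2911918 - 4742696) = ((1/3)*(1/1374)*(-1 - 2*2593941624 + 37098) + 0)*(-1830778) = ((1/3)*(1/1374)*(-1 - 5187883248 + 37098) + 0)*(-1830778) = ((1/3)*(1/1374)*(-5187846151) + 0)*(-1830778) = (-5187846151/4122 + 0)*(-1830778) = -5187846151/4122*(-1830778) = 4748897300317739/2061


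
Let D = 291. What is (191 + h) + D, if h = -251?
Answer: 231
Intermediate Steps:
(191 + h) + D = (191 - 251) + 291 = -60 + 291 = 231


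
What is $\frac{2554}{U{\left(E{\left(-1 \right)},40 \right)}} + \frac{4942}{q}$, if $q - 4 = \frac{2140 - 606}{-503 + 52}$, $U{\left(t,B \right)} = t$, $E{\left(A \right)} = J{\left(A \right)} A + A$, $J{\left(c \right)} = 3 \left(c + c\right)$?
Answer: $\frac{1183379}{135} \approx 8765.8$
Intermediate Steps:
$J{\left(c \right)} = 6 c$ ($J{\left(c \right)} = 3 \cdot 2 c = 6 c$)
$E{\left(A \right)} = A + 6 A^{2}$ ($E{\left(A \right)} = 6 A A + A = 6 A^{2} + A = A + 6 A^{2}$)
$q = \frac{270}{451}$ ($q = 4 + \frac{2140 - 606}{-503 + 52} = 4 + \frac{1534}{-451} = 4 + 1534 \left(- \frac{1}{451}\right) = 4 - \frac{1534}{451} = \frac{270}{451} \approx 0.59867$)
$\frac{2554}{U{\left(E{\left(-1 \right)},40 \right)}} + \frac{4942}{q} = \frac{2554}{\left(-1\right) \left(1 + 6 \left(-1\right)\right)} + \frac{4942}{\frac{270}{451}} = \frac{2554}{\left(-1\right) \left(1 - 6\right)} + 4942 \cdot \frac{451}{270} = \frac{2554}{\left(-1\right) \left(-5\right)} + \frac{1114421}{135} = \frac{2554}{5} + \frac{1114421}{135} = \frac{1183379}{135}$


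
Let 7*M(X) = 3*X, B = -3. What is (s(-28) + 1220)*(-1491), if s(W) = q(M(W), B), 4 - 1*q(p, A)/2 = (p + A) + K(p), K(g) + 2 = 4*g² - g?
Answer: -128226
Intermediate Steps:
M(X) = 3*X/7 (M(X) = (3*X)/7 = 3*X/7)
K(g) = -2 - g + 4*g² (K(g) = -2 + (4*g² - g) = -2 + (-g + 4*g²) = -2 - g + 4*g²)
q(p, A) = 12 - 8*p² - 2*A (q(p, A) = 8 - 2*((p + A) + (-2 - p + 4*p²)) = 8 - 2*((A + p) + (-2 - p + 4*p²)) = 8 - 2*(-2 + A + 4*p²) = 8 + (4 - 8*p² - 2*A) = 12 - 8*p² - 2*A)
s(W) = 18 - 72*W²/49 (s(W) = 12 - 8*9*W²/49 - 2*(-3) = 12 - 72*W²/49 + 6 = 18 - 72*W²/49)
(s(-28) + 1220)*(-1491) = ((18 - 72/49*(-28)²) + 1220)*(-1491) = ((18 - 72/49*784) + 1220)*(-1491) = ((18 - 1152) + 1220)*(-1491) = (-1134 + 1220)*(-1491) = 86*(-1491) = -128226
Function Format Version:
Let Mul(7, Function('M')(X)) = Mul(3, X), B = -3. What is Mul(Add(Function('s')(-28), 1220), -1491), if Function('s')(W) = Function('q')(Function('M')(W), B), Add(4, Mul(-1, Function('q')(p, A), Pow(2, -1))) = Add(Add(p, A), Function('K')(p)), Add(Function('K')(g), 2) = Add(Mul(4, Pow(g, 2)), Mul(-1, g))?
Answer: -128226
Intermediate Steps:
Function('M')(X) = Mul(Rational(3, 7), X) (Function('M')(X) = Mul(Rational(1, 7), Mul(3, X)) = Mul(Rational(3, 7), X))
Function('K')(g) = Add(-2, Mul(-1, g), Mul(4, Pow(g, 2))) (Function('K')(g) = Add(-2, Add(Mul(4, Pow(g, 2)), Mul(-1, g))) = Add(-2, Add(Mul(-1, g), Mul(4, Pow(g, 2)))) = Add(-2, Mul(-1, g), Mul(4, Pow(g, 2))))
Function('q')(p, A) = Add(12, Mul(-8, Pow(p, 2)), Mul(-2, A)) (Function('q')(p, A) = Add(8, Mul(-2, Add(Add(p, A), Add(-2, Mul(-1, p), Mul(4, Pow(p, 2)))))) = Add(8, Mul(-2, Add(Add(A, p), Add(-2, Mul(-1, p), Mul(4, Pow(p, 2)))))) = Add(8, Mul(-2, Add(-2, A, Mul(4, Pow(p, 2))))) = Add(8, Add(4, Mul(-8, Pow(p, 2)), Mul(-2, A))) = Add(12, Mul(-8, Pow(p, 2)), Mul(-2, A)))
Function('s')(W) = Add(18, Mul(Rational(-72, 49), Pow(W, 2))) (Function('s')(W) = Add(12, Mul(-8, Pow(Mul(Rational(3, 7), W), 2)), Mul(-2, -3)) = Add(12, Mul(-8, Mul(Rational(9, 49), Pow(W, 2))), 6) = Add(12, Mul(Rational(-72, 49), Pow(W, 2)), 6) = Add(18, Mul(Rational(-72, 49), Pow(W, 2))))
Mul(Add(Function('s')(-28), 1220), -1491) = Mul(Add(Add(18, Mul(Rational(-72, 49), Pow(-28, 2))), 1220), -1491) = Mul(Add(Add(18, Mul(Rational(-72, 49), 784)), 1220), -1491) = Mul(Add(Add(18, -1152), 1220), -1491) = Mul(Add(-1134, 1220), -1491) = Mul(86, -1491) = -128226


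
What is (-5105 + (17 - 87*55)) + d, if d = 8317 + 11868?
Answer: 10312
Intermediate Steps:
d = 20185
(-5105 + (17 - 87*55)) + d = (-5105 + (17 - 87*55)) + 20185 = (-5105 + (17 - 4785)) + 20185 = (-5105 - 4768) + 20185 = -9873 + 20185 = 10312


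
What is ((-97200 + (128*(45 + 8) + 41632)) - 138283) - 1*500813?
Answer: -687880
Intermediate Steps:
((-97200 + (128*(45 + 8) + 41632)) - 138283) - 1*500813 = ((-97200 + (128*53 + 41632)) - 138283) - 500813 = ((-97200 + (6784 + 41632)) - 138283) - 500813 = ((-97200 + 48416) - 138283) - 500813 = (-48784 - 138283) - 500813 = -187067 - 500813 = -687880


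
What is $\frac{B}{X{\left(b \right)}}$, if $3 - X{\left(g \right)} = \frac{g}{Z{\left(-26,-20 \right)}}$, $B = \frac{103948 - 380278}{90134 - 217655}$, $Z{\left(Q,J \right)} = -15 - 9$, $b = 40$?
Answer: $\frac{46055}{99183} \approx 0.46434$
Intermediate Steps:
$Z{\left(Q,J \right)} = -24$
$B = \frac{92110}{42507}$ ($B = - \frac{276330}{-127521} = \left(-276330\right) \left(- \frac{1}{127521}\right) = \frac{92110}{42507} \approx 2.1669$)
$X{\left(g \right)} = 3 + \frac{g}{24}$ ($X{\left(g \right)} = 3 - \frac{g}{-24} = 3 - g \left(- \frac{1}{24}\right) = 3 - - \frac{g}{24} = 3 + \frac{g}{24}$)
$\frac{B}{X{\left(b \right)}} = \frac{92110}{42507 \left(3 + \frac{1}{24} \cdot 40\right)} = \frac{92110}{42507 \left(3 + \frac{5}{3}\right)} = \frac{92110}{42507 \cdot \frac{14}{3}} = \frac{92110}{42507} \cdot \frac{3}{14} = \frac{46055}{99183}$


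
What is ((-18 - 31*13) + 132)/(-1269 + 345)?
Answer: 289/924 ≈ 0.31277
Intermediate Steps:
((-18 - 31*13) + 132)/(-1269 + 345) = ((-18 - 403) + 132)/(-924) = (-421 + 132)*(-1/924) = -289*(-1/924) = 289/924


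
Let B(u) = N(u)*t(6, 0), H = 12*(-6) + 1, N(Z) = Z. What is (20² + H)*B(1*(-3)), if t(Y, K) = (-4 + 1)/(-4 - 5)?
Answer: -329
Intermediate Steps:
t(Y, K) = ⅓ (t(Y, K) = -3/(-9) = -3*(-⅑) = ⅓)
H = -71 (H = -72 + 1 = -71)
B(u) = u/3 (B(u) = u*(⅓) = u/3)
(20² + H)*B(1*(-3)) = (20² - 71)*((1*(-3))/3) = (400 - 71)*((⅓)*(-3)) = 329*(-1) = -329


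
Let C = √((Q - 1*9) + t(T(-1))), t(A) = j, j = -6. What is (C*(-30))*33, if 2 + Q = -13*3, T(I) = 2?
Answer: -1980*I*√14 ≈ -7408.5*I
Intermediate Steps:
t(A) = -6
Q = -41 (Q = -2 - 13*3 = -2 - 39 = -41)
C = 2*I*√14 (C = √((-41 - 1*9) - 6) = √((-41 - 9) - 6) = √(-50 - 6) = √(-56) = 2*I*√14 ≈ 7.4833*I)
(C*(-30))*33 = ((2*I*√14)*(-30))*33 = -60*I*√14*33 = -1980*I*√14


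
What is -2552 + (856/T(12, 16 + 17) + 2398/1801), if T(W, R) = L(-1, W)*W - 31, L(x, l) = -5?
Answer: -419573270/163891 ≈ -2560.1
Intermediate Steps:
T(W, R) = -31 - 5*W (T(W, R) = -5*W - 31 = -31 - 5*W)
-2552 + (856/T(12, 16 + 17) + 2398/1801) = -2552 + (856/(-31 - 5*12) + 2398/1801) = -2552 + (856/(-31 - 60) + 2398*(1/1801)) = -2552 + (856/(-91) + 2398/1801) = -2552 + (856*(-1/91) + 2398/1801) = -2552 + (-856/91 + 2398/1801) = -2552 - 1323438/163891 = -419573270/163891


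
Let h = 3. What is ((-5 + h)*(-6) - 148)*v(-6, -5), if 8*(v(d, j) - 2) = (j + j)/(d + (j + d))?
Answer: -282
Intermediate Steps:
v(d, j) = 2 + j/(4*(j + 2*d)) (v(d, j) = 2 + ((j + j)/(d + (j + d)))/8 = 2 + ((2*j)/(d + (d + j)))/8 = 2 + ((2*j)/(j + 2*d))/8 = 2 + (2*j/(j + 2*d))/8 = 2 + j/(4*(j + 2*d)))
((-5 + h)*(-6) - 148)*v(-6, -5) = ((-5 + 3)*(-6) - 148)*((9*(-5) + 16*(-6))/(4*(-5 + 2*(-6)))) = (-2*(-6) - 148)*((-45 - 96)/(4*(-5 - 12))) = (12 - 148)*((1/4)*(-141)/(-17)) = -34*(-1)*(-141)/17 = -136*141/68 = -282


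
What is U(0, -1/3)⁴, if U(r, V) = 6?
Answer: 1296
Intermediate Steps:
U(0, -1/3)⁴ = 6⁴ = 1296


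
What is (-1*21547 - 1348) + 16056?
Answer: -6839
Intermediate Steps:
(-1*21547 - 1348) + 16056 = (-21547 - 1348) + 16056 = -22895 + 16056 = -6839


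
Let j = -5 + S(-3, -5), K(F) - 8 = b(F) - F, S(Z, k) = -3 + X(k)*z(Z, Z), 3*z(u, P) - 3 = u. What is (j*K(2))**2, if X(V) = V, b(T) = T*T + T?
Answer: 9216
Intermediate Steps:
b(T) = T + T**2 (b(T) = T**2 + T = T + T**2)
z(u, P) = 1 + u/3
S(Z, k) = -3 + k*(1 + Z/3)
K(F) = 8 - F + F*(1 + F) (K(F) = 8 + (F*(1 + F) - F) = 8 + (-F + F*(1 + F)) = 8 - F + F*(1 + F))
j = -8 (j = -5 + (-3 + (1/3)*(-5)*(3 - 3)) = -5 + (-3 + (1/3)*(-5)*0) = -5 + (-3 + 0) = -5 - 3 = -8)
(j*K(2))**2 = (-8*(8 + 2**2))**2 = (-8*(8 + 4))**2 = (-8*12)**2 = (-96)**2 = 9216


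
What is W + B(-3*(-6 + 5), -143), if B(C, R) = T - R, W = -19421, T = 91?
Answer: -19187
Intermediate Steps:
B(C, R) = 91 - R
W + B(-3*(-6 + 5), -143) = -19421 + (91 - 1*(-143)) = -19421 + (91 + 143) = -19421 + 234 = -19187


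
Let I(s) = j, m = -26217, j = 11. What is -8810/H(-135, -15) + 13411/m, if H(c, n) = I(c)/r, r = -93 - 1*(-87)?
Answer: 1385683099/288387 ≈ 4804.9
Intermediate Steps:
r = -6 (r = -93 + 87 = -6)
I(s) = 11
H(c, n) = -11/6 (H(c, n) = 11/(-6) = 11*(-⅙) = -11/6)
-8810/H(-135, -15) + 13411/m = -8810/(-11/6) + 13411/(-26217) = -8810*(-6/11) + 13411*(-1/26217) = 52860/11 - 13411/26217 = 1385683099/288387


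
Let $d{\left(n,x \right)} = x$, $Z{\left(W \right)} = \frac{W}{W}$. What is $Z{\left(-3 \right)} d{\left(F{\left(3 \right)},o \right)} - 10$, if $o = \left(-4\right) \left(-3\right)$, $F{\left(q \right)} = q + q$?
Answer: $2$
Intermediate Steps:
$Z{\left(W \right)} = 1$
$F{\left(q \right)} = 2 q$
$o = 12$
$Z{\left(-3 \right)} d{\left(F{\left(3 \right)},o \right)} - 10 = 1 \cdot 12 - 10 = 12 - 10 = 2$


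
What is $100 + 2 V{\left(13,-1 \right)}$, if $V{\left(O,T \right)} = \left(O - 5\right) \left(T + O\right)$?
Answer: $292$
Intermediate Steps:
$V{\left(O,T \right)} = \left(-5 + O\right) \left(O + T\right)$
$100 + 2 V{\left(13,-1 \right)} = 100 + 2 \left(13^{2} - 65 - -5 + 13 \left(-1\right)\right) = 100 + 2 \left(169 - 65 + 5 - 13\right) = 100 + 2 \cdot 96 = 100 + 192 = 292$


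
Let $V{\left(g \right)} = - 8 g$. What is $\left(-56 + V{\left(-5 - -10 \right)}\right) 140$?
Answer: $-13440$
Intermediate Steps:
$\left(-56 + V{\left(-5 - -10 \right)}\right) 140 = \left(-56 - 8 \left(-5 - -10\right)\right) 140 = \left(-56 - 8 \left(-5 + 10\right)\right) 140 = \left(-56 - 40\right) 140 = \left(-96\right) 140 = -13440$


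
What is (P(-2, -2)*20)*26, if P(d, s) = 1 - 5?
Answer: -2080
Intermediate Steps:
P(d, s) = -4
(P(-2, -2)*20)*26 = -4*20*26 = -80*26 = -2080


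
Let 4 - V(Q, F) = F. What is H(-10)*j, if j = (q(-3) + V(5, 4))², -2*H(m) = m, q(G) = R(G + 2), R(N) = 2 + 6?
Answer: 320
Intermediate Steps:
R(N) = 8
q(G) = 8
V(Q, F) = 4 - F
H(m) = -m/2
j = 64 (j = (8 + (4 - 1*4))² = (8 + (4 - 4))² = (8 + 0)² = 8² = 64)
H(-10)*j = -½*(-10)*64 = 5*64 = 320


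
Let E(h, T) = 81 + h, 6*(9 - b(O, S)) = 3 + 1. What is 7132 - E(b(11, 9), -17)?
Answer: 21128/3 ≈ 7042.7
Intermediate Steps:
b(O, S) = 25/3 (b(O, S) = 9 - (3 + 1)/6 = 9 - ⅙*4 = 9 - ⅔ = 25/3)
7132 - E(b(11, 9), -17) = 7132 - (81 + 25/3) = 7132 - 1*268/3 = 7132 - 268/3 = 21128/3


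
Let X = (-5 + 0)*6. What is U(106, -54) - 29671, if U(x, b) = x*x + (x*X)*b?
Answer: 153285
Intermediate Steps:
X = -30 (X = -5*6 = -30)
U(x, b) = x² - 30*b*x (U(x, b) = x*x + (x*(-30))*b = x² + (-30*x)*b = x² - 30*b*x)
U(106, -54) - 29671 = 106*(106 - 30*(-54)) - 29671 = 106*(106 + 1620) - 29671 = 106*1726 - 29671 = 182956 - 29671 = 153285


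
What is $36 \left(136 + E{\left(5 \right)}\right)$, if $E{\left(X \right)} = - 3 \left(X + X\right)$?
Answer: $3816$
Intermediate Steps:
$E{\left(X \right)} = - 6 X$ ($E{\left(X \right)} = - 3 \cdot 2 X = - 6 X$)
$36 \left(136 + E{\left(5 \right)}\right) = 36 \left(136 - 30\right) = 36 \cdot 106 = 3816$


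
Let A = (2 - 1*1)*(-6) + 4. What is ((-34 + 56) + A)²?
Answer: 400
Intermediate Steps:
A = -2 (A = (2 - 1)*(-6) + 4 = 1*(-6) + 4 = -6 + 4 = -2)
((-34 + 56) + A)² = ((-34 + 56) - 2)² = (22 - 2)² = 20² = 400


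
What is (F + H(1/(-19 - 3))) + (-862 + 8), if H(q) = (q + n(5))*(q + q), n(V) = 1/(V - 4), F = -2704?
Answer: -861057/242 ≈ -3558.1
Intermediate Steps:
n(V) = 1/(-4 + V)
H(q) = 2*q*(1 + q) (H(q) = (q + 1/(-4 + 5))*(q + q) = (q + 1/1)*(2*q) = (q + 1)*(2*q) = (1 + q)*(2*q) = 2*q*(1 + q))
(F + H(1/(-19 - 3))) + (-862 + 8) = (-2704 + 2*(1 + 1/(-19 - 3))/(-19 - 3)) + (-862 + 8) = (-2704 + 2*(1 + 1/(-22))/(-22)) - 854 = (-2704 + 2*(-1/22)*(1 - 1/22)) - 854 = (-2704 + 2*(-1/22)*(21/22)) - 854 = (-2704 - 21/242) - 854 = -654389/242 - 854 = -861057/242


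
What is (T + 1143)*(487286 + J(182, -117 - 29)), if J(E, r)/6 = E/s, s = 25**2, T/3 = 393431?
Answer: 359812054313112/625 ≈ 5.7570e+11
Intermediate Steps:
T = 1180293 (T = 3*393431 = 1180293)
s = 625
J(E, r) = 6*E/625 (J(E, r) = 6*(E/625) = 6*E/625)
(T + 1143)*(487286 + J(182, -117 - 29)) = (1180293 + 1143)*(487286 + (6/625)*182) = 1181436*(487286 + 1092/625) = 1181436*(304554842/625) = 359812054313112/625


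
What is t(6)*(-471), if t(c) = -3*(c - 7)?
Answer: -1413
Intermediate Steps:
t(c) = 21 - 3*c (t(c) = -3*(-7 + c) = 21 - 3*c)
t(6)*(-471) = (21 - 3*6)*(-471) = (21 - 18)*(-471) = 3*(-471) = -1413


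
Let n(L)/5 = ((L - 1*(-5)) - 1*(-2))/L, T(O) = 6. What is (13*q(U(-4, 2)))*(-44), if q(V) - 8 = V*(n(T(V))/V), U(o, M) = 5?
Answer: -32318/3 ≈ -10773.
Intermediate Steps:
n(L) = 5*(7 + L)/L (n(L) = 5*(((L - 1*(-5)) - 1*(-2))/L) = 5*(((L + 5) + 2)/L) = 5*(((5 + L) + 2)/L) = 5*((7 + L)/L) = 5*(7 + L)/L)
q(V) = 113/6 (q(V) = 8 + V*((5 + 35/6)/V) = 8 + V*(65/(6*V)) = 8 + 65/6 = 113/6)
(13*q(U(-4, 2)))*(-44) = (13*(113/6))*(-44) = (1469/6)*(-44) = -32318/3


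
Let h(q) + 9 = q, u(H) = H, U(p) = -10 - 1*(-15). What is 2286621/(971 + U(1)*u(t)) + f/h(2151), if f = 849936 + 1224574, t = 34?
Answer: 30525034/10269 ≈ 2972.5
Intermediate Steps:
U(p) = 5 (U(p) = -10 + 15 = 5)
h(q) = -9 + q
f = 2074510
2286621/(971 + U(1)*u(t)) + f/h(2151) = 2286621/(971 + 5*34) + 2074510/(-9 + 2151) = 2286621/(971 + 170) + 2074510/2142 = 2286621/1141 + 2074510*(1/2142) = 2286621*(1/1141) + 61015/63 = 2286621/1141 + 61015/63 = 30525034/10269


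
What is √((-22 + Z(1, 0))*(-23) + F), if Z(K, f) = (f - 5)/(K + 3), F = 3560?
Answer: √16379/2 ≈ 63.990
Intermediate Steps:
Z(K, f) = (-5 + f)/(3 + K)
√((-22 + Z(1, 0))*(-23) + F) = √((-22 + (-5 + 0)/(3 + 1))*(-23) + 3560) = √((-22 - 5/4)*(-23) + 3560) = √(-93/4*(-23) + 3560) = √(2139/4 + 3560) = √(16379/4) = √16379/2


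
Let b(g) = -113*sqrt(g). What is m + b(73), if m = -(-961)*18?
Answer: 17298 - 113*sqrt(73) ≈ 16333.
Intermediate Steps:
m = 17298 (m = -31*(-558) = 17298)
m + b(73) = 17298 - 113*sqrt(73)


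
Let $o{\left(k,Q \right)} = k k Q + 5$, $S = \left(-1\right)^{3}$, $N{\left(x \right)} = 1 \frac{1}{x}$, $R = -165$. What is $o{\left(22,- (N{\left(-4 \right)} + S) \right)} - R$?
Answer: $775$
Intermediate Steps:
$N{\left(x \right)} = \frac{1}{x}$
$S = -1$
$o{\left(k,Q \right)} = 5 + Q k^{2}$ ($o{\left(k,Q \right)} = k^{2} Q + 5 = Q k^{2} + 5 = 5 + Q k^{2}$)
$o{\left(22,- (N{\left(-4 \right)} + S) \right)} - R = \left(5 + - (\frac{1}{-4} - 1) 22^{2}\right) - -165 = \left(5 + - (- \frac{1}{4} - 1) 484\right) + 165 = \left(5 + \left(-1\right) \left(- \frac{5}{4}\right) 484\right) + 165 = \left(5 + \frac{5}{4} \cdot 484\right) + 165 = \left(5 + 605\right) + 165 = 610 + 165 = 775$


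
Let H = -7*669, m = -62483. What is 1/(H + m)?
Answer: -1/67166 ≈ -1.4888e-5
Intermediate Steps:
H = -4683
1/(H + m) = 1/(-4683 - 62483) = 1/(-67166) = -1/67166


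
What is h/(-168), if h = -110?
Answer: 55/84 ≈ 0.65476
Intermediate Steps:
h/(-168) = -110/(-168) = -1/168*(-110) = 55/84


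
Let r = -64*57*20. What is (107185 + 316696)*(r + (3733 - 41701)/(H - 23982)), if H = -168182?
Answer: -212247018524244/6863 ≈ -3.0926e+10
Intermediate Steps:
r = -72960 (r = -3648*20 = -72960)
(107185 + 316696)*(r + (3733 - 41701)/(H - 23982)) = (107185 + 316696)*(-72960 + (3733 - 41701)/(-168182 - 23982)) = 423881*(-72960 - 37968/(-192164)) = 423881*(-72960 - 37968*(-1/192164)) = 423881*(-72960 + 1356/6863) = 423881*(-500723124/6863) = -212247018524244/6863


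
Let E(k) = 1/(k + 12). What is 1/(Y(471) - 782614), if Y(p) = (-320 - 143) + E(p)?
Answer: -483/378226190 ≈ -1.2770e-6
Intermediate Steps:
E(k) = 1/(12 + k)
Y(p) = -463 + 1/(12 + p) (Y(p) = (-320 - 143) + 1/(12 + p) = -463 + 1/(12 + p))
1/(Y(471) - 782614) = 1/((-5555 - 463*471)/(12 + 471) - 782614) = 1/((-5555 - 218073)/483 - 782614) = 1/((1/483)*(-223628) - 782614) = 1/(-223628/483 - 782614) = 1/(-378226190/483) = -483/378226190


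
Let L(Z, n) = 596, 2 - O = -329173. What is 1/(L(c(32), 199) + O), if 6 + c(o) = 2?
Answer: 1/329771 ≈ 3.0324e-6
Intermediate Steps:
O = 329175 (O = 2 - 1*(-329173) = 2 + 329173 = 329175)
c(o) = -4 (c(o) = -6 + 2 = -4)
1/(L(c(32), 199) + O) = 1/(596 + 329175) = 1/329771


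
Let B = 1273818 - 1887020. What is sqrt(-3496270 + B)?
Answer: 12*I*sqrt(28538) ≈ 2027.2*I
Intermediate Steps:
B = -613202
sqrt(-3496270 + B) = sqrt(-3496270 - 613202) = sqrt(-4109472) = 12*I*sqrt(28538)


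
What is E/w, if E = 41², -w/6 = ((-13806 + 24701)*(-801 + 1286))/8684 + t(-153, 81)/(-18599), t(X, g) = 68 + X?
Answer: -135752278298/294837747195 ≈ -0.46043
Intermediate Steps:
w = -294837747195/80756858 (w = -6*(((-13806 + 24701)*(-801 + 1286))/8684 + (68 - 153)/(-18599)) = -6*((10895*485)*(1/8684) - 85*(-1/18599)) = -6*(5284075*(1/8684) + 85/18599) = -6*(5284075/8684 + 85/18599) = -6*98279249065/161513716 = -294837747195/80756858 ≈ -3650.9)
E = 1681
E/w = 1681/(-294837747195/80756858) = 1681*(-80756858/294837747195) = -135752278298/294837747195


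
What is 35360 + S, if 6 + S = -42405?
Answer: -7051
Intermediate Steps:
S = -42411 (S = -6 - 42405 = -42411)
35360 + S = 35360 - 42411 = -7051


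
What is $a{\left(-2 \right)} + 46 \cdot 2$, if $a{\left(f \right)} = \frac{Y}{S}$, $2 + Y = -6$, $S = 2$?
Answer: $88$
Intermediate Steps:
$Y = -8$ ($Y = -2 - 6 = -8$)
$a{\left(f \right)} = -4$ ($a{\left(f \right)} = - \frac{8}{2} = \left(-8\right) \frac{1}{2} = -4$)
$a{\left(-2 \right)} + 46 \cdot 2 = -4 + 46 \cdot 2 = -4 + 92 = 88$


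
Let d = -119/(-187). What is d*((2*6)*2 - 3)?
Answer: 147/11 ≈ 13.364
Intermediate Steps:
d = 7/11 (d = -119*(-1/187) = 7/11 ≈ 0.63636)
d*((2*6)*2 - 3) = 7*((2*6)*2 - 3)/11 = 7*(12*2 - 3)/11 = 7*(24 - 3)/11 = (7/11)*21 = 147/11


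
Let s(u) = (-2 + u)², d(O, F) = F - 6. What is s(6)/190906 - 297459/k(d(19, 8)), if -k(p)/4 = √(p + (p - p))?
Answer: 8/95453 + 297459*√2/8 ≈ 52584.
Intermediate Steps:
d(O, F) = -6 + F
k(p) = -4*√p (k(p) = -4*√(p + (p - p)) = -4*√(p + 0) = -4*√p)
s(6)/190906 - 297459/k(d(19, 8)) = (-2 + 6)²/190906 - 297459*(-1/(4*√(-6 + 8))) = 4²*(1/190906) - 297459*(-√2/8) = 16*(1/190906) - (-297459)*√2/8 = 8/95453 + 297459*√2/8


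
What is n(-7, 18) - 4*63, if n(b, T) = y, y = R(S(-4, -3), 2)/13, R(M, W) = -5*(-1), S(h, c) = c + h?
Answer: -3271/13 ≈ -251.62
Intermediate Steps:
R(M, W) = 5
y = 5/13 ≈ 0.38462
n(b, T) = 5/13
n(-7, 18) - 4*63 = 5/13 - 4*63 = 5/13 - 252 = -3271/13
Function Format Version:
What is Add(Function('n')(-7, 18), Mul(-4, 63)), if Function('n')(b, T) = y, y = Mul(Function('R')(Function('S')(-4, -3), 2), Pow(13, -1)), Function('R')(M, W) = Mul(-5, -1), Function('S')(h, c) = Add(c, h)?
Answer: Rational(-3271, 13) ≈ -251.62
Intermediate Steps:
Function('R')(M, W) = 5
y = Rational(5, 13) (y = Mul(5, Pow(13, -1)) = Mul(5, Rational(1, 13)) = Rational(5, 13) ≈ 0.38462)
Function('n')(b, T) = Rational(5, 13)
Add(Function('n')(-7, 18), Mul(-4, 63)) = Add(Rational(5, 13), Mul(-4, 63)) = Add(Rational(5, 13), -252) = Rational(-3271, 13)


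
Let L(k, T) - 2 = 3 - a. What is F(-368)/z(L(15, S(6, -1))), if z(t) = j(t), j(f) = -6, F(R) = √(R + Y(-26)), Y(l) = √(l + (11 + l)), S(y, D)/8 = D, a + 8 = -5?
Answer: -√(-368 + I*√41)/6 ≈ -0.027814 - 3.1973*I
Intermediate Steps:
a = -13 (a = -8 - 5 = -13)
S(y, D) = 8*D
Y(l) = √(11 + 2*l)
L(k, T) = 18 (L(k, T) = 2 + (3 - 1*(-13)) = 2 + (3 + 13) = 2 + 16 = 18)
F(R) = √(R + I*√41) (F(R) = √(R + √(11 + 2*(-26))) = √(R + √(11 - 52)) = √(R + √(-41)) = √(R + I*√41))
z(t) = -6
F(-368)/z(L(15, S(6, -1))) = √(-368 + I*√41)/(-6) = √(-368 + I*√41)*(-⅙) = -√(-368 + I*√41)/6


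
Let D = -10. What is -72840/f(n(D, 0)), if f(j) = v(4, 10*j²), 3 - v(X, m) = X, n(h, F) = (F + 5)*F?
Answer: 72840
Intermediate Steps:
n(h, F) = F*(5 + F) (n(h, F) = (5 + F)*F = F*(5 + F))
v(X, m) = 3 - X
f(j) = -1 (f(j) = 3 - 1*4 = 3 - 4 = -1)
-72840/f(n(D, 0)) = -72840/(-1) = -72840*(-1) = 72840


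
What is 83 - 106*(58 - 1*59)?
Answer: 189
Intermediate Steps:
83 - 106*(58 - 1*59) = 83 - 106*(58 - 59) = 83 - 106*(-1) = 83 + 106 = 189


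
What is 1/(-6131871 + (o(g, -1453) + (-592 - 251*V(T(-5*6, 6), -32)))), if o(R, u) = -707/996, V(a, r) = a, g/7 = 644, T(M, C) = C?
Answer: -996/6109433831 ≈ -1.6303e-7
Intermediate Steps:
g = 4508 (g = 7*644 = 4508)
o(R, u) = -707/996 (o(R, u) = -707*1/996 = -707/996)
1/(-6131871 + (o(g, -1453) + (-592 - 251*V(T(-5*6, 6), -32)))) = 1/(-6131871 + (-707/996 + (-592 - 251*6))) = 1/(-6131871 + (-707/996 + (-592 - 1506))) = 1/(-6131871 + (-707/996 - 2098)) = 1/(-6131871 - 2090315/996) = 1/(-6109433831/996) = -996/6109433831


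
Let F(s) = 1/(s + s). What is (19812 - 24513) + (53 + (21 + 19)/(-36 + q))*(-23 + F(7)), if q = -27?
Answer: -1735087/294 ≈ -5901.7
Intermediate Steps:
F(s) = 1/(2*s)
(19812 - 24513) + (53 + (21 + 19)/(-36 + q))*(-23 + F(7)) = (19812 - 24513) + (53 + (21 + 19)/(-36 - 27))*(-23 + (1/2)/7) = -4701 + (53 + 40/(-63))*(-23 + (1/2)*(1/7)) = -4701 + (53 + 40*(-1/63))*(-23 + 1/14) = -4701 + (53 - 40/63)*(-321/14) = -4701 + (3299/63)*(-321/14) = -4701 - 352993/294 = -1735087/294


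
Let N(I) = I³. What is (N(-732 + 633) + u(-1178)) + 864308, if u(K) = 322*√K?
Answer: -105991 + 322*I*√1178 ≈ -1.0599e+5 + 11052.0*I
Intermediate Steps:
(N(-732 + 633) + u(-1178)) + 864308 = ((-732 + 633)³ + 322*√(-1178)) + 864308 = ((-99)³ + 322*(I*√1178)) + 864308 = (-970299 + 322*I*√1178) + 864308 = -105991 + 322*I*√1178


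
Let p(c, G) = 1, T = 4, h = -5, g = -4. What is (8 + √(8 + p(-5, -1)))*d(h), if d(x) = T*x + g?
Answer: -264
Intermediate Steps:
d(x) = -4 + 4*x (d(x) = 4*x - 4 = -4 + 4*x)
(8 + √(8 + p(-5, -1)))*d(h) = (8 + √(8 + 1))*(-4 + 4*(-5)) = (8 + √9)*(-4 - 20) = (8 + 3)*(-24) = 11*(-24) = -264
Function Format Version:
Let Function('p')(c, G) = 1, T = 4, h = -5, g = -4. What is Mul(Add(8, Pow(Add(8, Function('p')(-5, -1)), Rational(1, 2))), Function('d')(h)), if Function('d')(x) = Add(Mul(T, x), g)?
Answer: -264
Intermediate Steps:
Function('d')(x) = Add(-4, Mul(4, x)) (Function('d')(x) = Add(Mul(4, x), -4) = Add(-4, Mul(4, x)))
Mul(Add(8, Pow(Add(8, Function('p')(-5, -1)), Rational(1, 2))), Function('d')(h)) = Mul(Add(8, Pow(Add(8, 1), Rational(1, 2))), Add(-4, Mul(4, -5))) = Mul(Add(8, Pow(9, Rational(1, 2))), Add(-4, -20)) = Mul(Add(8, 3), -24) = Mul(11, -24) = -264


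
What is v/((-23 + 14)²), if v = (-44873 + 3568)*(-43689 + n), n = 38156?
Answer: 228540565/81 ≈ 2.8215e+6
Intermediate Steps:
v = 228540565 (v = (-44873 + 3568)*(-43689 + 38156) = -41305*(-5533) = 228540565)
v/((-23 + 14)²) = 228540565/((-23 + 14)²) = 228540565/((-9)²) = 228540565/81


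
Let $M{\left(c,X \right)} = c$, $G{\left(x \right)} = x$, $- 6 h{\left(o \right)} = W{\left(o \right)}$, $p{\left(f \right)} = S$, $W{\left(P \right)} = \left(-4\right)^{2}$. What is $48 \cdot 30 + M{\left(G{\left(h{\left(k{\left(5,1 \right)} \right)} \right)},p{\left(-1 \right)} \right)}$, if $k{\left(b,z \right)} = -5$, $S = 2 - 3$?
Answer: $\frac{4312}{3} \approx 1437.3$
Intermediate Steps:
$W{\left(P \right)} = 16$
$S = -1$ ($S = 2 - 3 = -1$)
$p{\left(f \right)} = -1$
$h{\left(o \right)} = - \frac{8}{3}$ ($h{\left(o \right)} = \left(- \frac{1}{6}\right) 16 = - \frac{8}{3}$)
$48 \cdot 30 + M{\left(G{\left(h{\left(k{\left(5,1 \right)} \right)} \right)},p{\left(-1 \right)} \right)} = 48 \cdot 30 - \frac{8}{3} = 1440 - \frac{8}{3} = \frac{4312}{3}$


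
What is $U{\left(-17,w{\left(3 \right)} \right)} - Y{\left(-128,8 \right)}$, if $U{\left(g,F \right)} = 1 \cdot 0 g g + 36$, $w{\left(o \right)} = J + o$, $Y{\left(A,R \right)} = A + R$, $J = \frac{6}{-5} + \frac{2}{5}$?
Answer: $156$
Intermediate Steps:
$J = - \frac{4}{5}$ ($J = 6 \left(- \frac{1}{5}\right) + 2 \cdot \frac{1}{5} = - \frac{6}{5} + \frac{2}{5} = - \frac{4}{5} \approx -0.8$)
$w{\left(o \right)} = - \frac{4}{5} + o$
$U{\left(g,F \right)} = 36$ ($U{\left(g,F \right)} = 0 g g + 36 = 0 g + 36 = 0 + 36 = 36$)
$U{\left(-17,w{\left(3 \right)} \right)} - Y{\left(-128,8 \right)} = 36 - \left(-128 + 8\right) = 36 - -120 = 36 + 120 = 156$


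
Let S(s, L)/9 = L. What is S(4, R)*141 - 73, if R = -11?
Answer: -14032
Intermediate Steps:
S(s, L) = 9*L
S(4, R)*141 - 73 = (9*(-11))*141 - 73 = -99*141 - 73 = -13959 - 73 = -14032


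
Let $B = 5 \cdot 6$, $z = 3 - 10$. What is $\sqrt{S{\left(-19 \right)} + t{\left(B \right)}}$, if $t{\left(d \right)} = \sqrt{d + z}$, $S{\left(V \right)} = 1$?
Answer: $\sqrt{1 + \sqrt{23}} \approx 2.4075$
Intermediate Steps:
$z = -7$
$B = 30$
$t{\left(d \right)} = \sqrt{-7 + d}$ ($t{\left(d \right)} = \sqrt{d - 7} = \sqrt{-7 + d}$)
$\sqrt{S{\left(-19 \right)} + t{\left(B \right)}} = \sqrt{1 + \sqrt{-7 + 30}} = \sqrt{1 + \sqrt{23}}$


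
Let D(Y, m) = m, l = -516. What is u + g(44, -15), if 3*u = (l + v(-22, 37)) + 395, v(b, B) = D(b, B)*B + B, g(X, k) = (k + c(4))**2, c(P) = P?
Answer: 1648/3 ≈ 549.33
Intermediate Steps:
g(X, k) = (4 + k)**2 (g(X, k) = (k + 4)**2 = (4 + k)**2)
v(b, B) = B + B**2 (v(b, B) = B*B + B = B**2 + B = B + B**2)
u = 1285/3 (u = ((-516 + 37*(1 + 37)) + 395)/3 = ((-516 + 37*38) + 395)/3 = ((-516 + 1406) + 395)/3 = (890 + 395)/3 = (1/3)*1285 = 1285/3 ≈ 428.33)
u + g(44, -15) = 1285/3 + (4 - 15)**2 = 1285/3 + (-11)**2 = 1285/3 + 121 = 1648/3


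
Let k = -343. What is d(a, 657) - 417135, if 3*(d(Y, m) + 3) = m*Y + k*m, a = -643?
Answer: -633072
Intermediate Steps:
d(Y, m) = -3 - 343*m/3 + Y*m/3 (d(Y, m) = -3 + (m*Y - 343*m)/3 = -3 + (Y*m - 343*m)/3 = -3 + (-343*m + Y*m)/3 = -3 + (-343*m/3 + Y*m/3) = -3 - 343*m/3 + Y*m/3)
d(a, 657) - 417135 = (-3 - 343/3*657 + (⅓)*(-643)*657) - 417135 = (-3 - 75117 - 140817) - 417135 = -215937 - 417135 = -633072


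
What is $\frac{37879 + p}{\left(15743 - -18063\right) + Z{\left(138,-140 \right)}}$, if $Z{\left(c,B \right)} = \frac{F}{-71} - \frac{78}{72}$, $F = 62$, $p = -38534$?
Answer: $- \frac{111612}{5760209} \approx -0.019376$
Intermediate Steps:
$Z{\left(c,B \right)} = - \frac{1667}{852}$ ($Z{\left(c,B \right)} = \frac{62}{-71} - \frac{78}{72} = 62 \left(- \frac{1}{71}\right) - \frac{13}{12} = - \frac{62}{71} - \frac{13}{12} = - \frac{1667}{852}$)
$\frac{37879 + p}{\left(15743 - -18063\right) + Z{\left(138,-140 \right)}} = \frac{37879 - 38534}{\left(15743 - -18063\right) - \frac{1667}{852}} = - \frac{655}{\left(15743 + 18063\right) - \frac{1667}{852}} = - \frac{655}{33806 - \frac{1667}{852}} = - \frac{655}{\frac{28801045}{852}} = \left(-655\right) \frac{852}{28801045} = - \frac{111612}{5760209}$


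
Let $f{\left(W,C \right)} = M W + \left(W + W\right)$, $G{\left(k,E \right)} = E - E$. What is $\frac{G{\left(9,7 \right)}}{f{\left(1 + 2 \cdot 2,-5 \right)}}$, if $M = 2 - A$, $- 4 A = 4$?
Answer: $0$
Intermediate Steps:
$A = -1$ ($A = \left(- \frac{1}{4}\right) 4 = -1$)
$M = 3$ ($M = 2 - -1 = 2 + 1 = 3$)
$G{\left(k,E \right)} = 0$
$f{\left(W,C \right)} = 5 W$ ($f{\left(W,C \right)} = 3 W + \left(W + W\right) = 3 W + 2 W = 5 W$)
$\frac{G{\left(9,7 \right)}}{f{\left(1 + 2 \cdot 2,-5 \right)}} = \frac{0}{5 \left(1 + 2 \cdot 2\right)} = \frac{0}{5 \left(1 + 4\right)} = \frac{0}{5 \cdot 5} = \frac{0}{25} = 0 \cdot \frac{1}{25} = 0$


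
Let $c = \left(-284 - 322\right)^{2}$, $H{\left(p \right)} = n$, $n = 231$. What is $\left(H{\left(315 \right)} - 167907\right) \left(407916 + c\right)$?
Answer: $-129974386752$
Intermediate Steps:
$H{\left(p \right)} = 231$
$c = 367236$ ($c = \left(-606\right)^{2} = 367236$)
$\left(H{\left(315 \right)} - 167907\right) \left(407916 + c\right) = \left(231 - 167907\right) \left(407916 + 367236\right) = \left(-167676\right) 775152 = -129974386752$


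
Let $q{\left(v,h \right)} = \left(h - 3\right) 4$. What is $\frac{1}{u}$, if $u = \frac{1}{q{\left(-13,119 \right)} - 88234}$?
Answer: $-87770$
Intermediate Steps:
$q{\left(v,h \right)} = -12 + 4 h$ ($q{\left(v,h \right)} = \left(-3 + h\right) 4 = -12 + 4 h$)
$u = - \frac{1}{87770}$ ($u = \frac{1}{\left(-12 + 4 \cdot 119\right) - 88234} = \frac{1}{\left(-12 + 476\right) - 88234} = \frac{1}{464 - 88234} = \frac{1}{-87770} = - \frac{1}{87770} \approx -1.1393 \cdot 10^{-5}$)
$\frac{1}{u} = \frac{1}{- \frac{1}{87770}} = -87770$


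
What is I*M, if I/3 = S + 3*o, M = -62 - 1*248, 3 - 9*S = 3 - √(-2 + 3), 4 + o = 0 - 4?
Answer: 66650/3 ≈ 22217.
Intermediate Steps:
o = -8 (o = -4 + (0 - 4) = -4 - 4 = -8)
S = ⅑ (S = ⅓ - (3 - √(-2 + 3))/9 = ⅓ - (3 - √1)/9 = ⅓ - (3 - 1*1)/9 = ⅓ - (3 - 1)/9 = ⅓ - ⅑*2 = ⅓ - 2/9 = ⅑ ≈ 0.11111)
M = -310 (M = -62 - 248 = -310)
I = -215/3 (I = 3*(⅑ + 3*(-8)) = 3*(⅑ - 24) = 3*(-215/9) = -215/3 ≈ -71.667)
I*M = -215/3*(-310) = 66650/3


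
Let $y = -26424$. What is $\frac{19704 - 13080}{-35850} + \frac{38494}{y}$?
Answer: $- \frac{129586873}{78941700} \approx -1.6416$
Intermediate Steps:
$\frac{19704 - 13080}{-35850} + \frac{38494}{y} = \frac{19704 - 13080}{-35850} + \frac{38494}{-26424} = \left(19704 - 13080\right) \left(- \frac{1}{35850}\right) + 38494 \left(- \frac{1}{26424}\right) = 6624 \left(- \frac{1}{35850}\right) - \frac{19247}{13212} = - \frac{1104}{5975} - \frac{19247}{13212} = - \frac{129586873}{78941700}$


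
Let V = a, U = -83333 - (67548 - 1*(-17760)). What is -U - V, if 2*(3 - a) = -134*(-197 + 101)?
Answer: 175070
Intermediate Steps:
U = -168641 (U = -83333 - (67548 + 17760) = -83333 - 1*85308 = -83333 - 85308 = -168641)
a = -6429 (a = 3 - (-67)*(-197 + 101) = 3 - (-67)*(-96) = 3 - 1/2*12864 = 3 - 6432 = -6429)
V = -6429
-U - V = -1*(-168641) - 1*(-6429) = 168641 + 6429 = 175070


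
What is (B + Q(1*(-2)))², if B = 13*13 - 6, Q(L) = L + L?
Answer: 25281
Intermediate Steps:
Q(L) = 2*L
B = 163 (B = 169 - 6 = 163)
(B + Q(1*(-2)))² = (163 + 2*(1*(-2)))² = (163 + 2*(-2))² = (163 - 4)² = 159² = 25281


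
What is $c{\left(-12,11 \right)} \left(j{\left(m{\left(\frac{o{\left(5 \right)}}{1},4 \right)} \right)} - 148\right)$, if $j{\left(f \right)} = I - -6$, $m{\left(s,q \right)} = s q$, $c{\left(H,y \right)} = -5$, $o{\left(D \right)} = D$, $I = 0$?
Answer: $710$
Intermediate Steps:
$m{\left(s,q \right)} = q s$
$j{\left(f \right)} = 6$ ($j{\left(f \right)} = 0 - -6 = 0 + 6 = 6$)
$c{\left(-12,11 \right)} \left(j{\left(m{\left(\frac{o{\left(5 \right)}}{1},4 \right)} \right)} - 148\right) = - 5 \left(6 - 148\right) = \left(-5\right) \left(-142\right) = 710$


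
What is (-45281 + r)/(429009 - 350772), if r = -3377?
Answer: -48658/78237 ≈ -0.62193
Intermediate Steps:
(-45281 + r)/(429009 - 350772) = (-45281 - 3377)/(429009 - 350772) = -48658/78237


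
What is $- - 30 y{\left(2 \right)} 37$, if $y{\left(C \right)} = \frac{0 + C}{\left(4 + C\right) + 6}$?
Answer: $185$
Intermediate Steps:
$y{\left(C \right)} = \frac{C}{10 + C}$
$- - 30 y{\left(2 \right)} 37 = - - 30 \frac{2}{10 + 2} \cdot 37 = - - 30 \cdot \frac{2}{12} \cdot 37 = - - 30 \cdot 2 \cdot \frac{1}{12} \cdot 37 = - \left(-30\right) \frac{1}{6} \cdot 37 = - \left(-5\right) 37 = \left(-1\right) \left(-185\right) = 185$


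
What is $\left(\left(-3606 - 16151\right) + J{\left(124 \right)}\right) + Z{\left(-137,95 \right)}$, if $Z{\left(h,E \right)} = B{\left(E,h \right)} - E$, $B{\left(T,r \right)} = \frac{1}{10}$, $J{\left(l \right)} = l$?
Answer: $- \frac{197279}{10} \approx -19728.0$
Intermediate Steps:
$B{\left(T,r \right)} = \frac{1}{10}$
$Z{\left(h,E \right)} = \frac{1}{10} - E$
$\left(\left(-3606 - 16151\right) + J{\left(124 \right)}\right) + Z{\left(-137,95 \right)} = \left(\left(-3606 - 16151\right) + 124\right) + \left(\frac{1}{10} - 95\right) = \left(-19757 + 124\right) + \left(\frac{1}{10} - 95\right) = -19633 - \frac{949}{10} = - \frac{197279}{10}$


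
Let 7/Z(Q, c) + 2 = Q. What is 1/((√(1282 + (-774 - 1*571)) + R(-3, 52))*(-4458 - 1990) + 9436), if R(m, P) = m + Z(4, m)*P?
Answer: I/(4*(-286189*I + 4836*√7)) ≈ -8.7181e-7 + 3.8976e-8*I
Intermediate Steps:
Z(Q, c) = 7/(-2 + Q)
R(m, P) = m + 7*P/2 (R(m, P) = m + (7/(-2 + 4))*P = m + (7/2)*P = m + (7*(½))*P = m + 7*P/2)
1/((√(1282 + (-774 - 1*571)) + R(-3, 52))*(-4458 - 1990) + 9436) = 1/((√(1282 + (-774 - 1*571)) + (-3 + (7/2)*52))*(-4458 - 1990) + 9436) = 1/((√(1282 + (-774 - 571)) + (-3 + 182))*(-6448) + 9436) = 1/((√(1282 - 1345) + 179)*(-6448) + 9436) = 1/((√(-63) + 179)*(-6448) + 9436) = 1/((3*I*√7 + 179)*(-6448) + 9436) = 1/((179 + 3*I*√7)*(-6448) + 9436) = 1/((-1154192 - 19344*I*√7) + 9436) = 1/(-1144756 - 19344*I*√7)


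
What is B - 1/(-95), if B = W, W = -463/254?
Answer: -43731/24130 ≈ -1.8123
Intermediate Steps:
W = -463/254 (W = -463*1/254 = -463/254 ≈ -1.8228)
B = -463/254 ≈ -1.8228
B - 1/(-95) = -463/254 - 1/(-95) = -463/254 - 1*(-1/95) = -463/254 + 1/95 = -43731/24130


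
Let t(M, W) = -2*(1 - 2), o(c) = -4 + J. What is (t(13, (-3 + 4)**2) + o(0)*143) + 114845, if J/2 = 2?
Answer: 114847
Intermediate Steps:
J = 4 (J = 2*2 = 4)
o(c) = 0 (o(c) = -4 + 4 = 0)
t(M, W) = 2 (t(M, W) = -2*(-1) = 2)
(t(13, (-3 + 4)**2) + o(0)*143) + 114845 = (2 + 0*143) + 114845 = (2 + 0) + 114845 = 2 + 114845 = 114847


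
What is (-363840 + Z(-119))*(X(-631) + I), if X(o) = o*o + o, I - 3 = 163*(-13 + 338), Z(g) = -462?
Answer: -164120965416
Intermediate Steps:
I = 52978 (I = 3 + 163*(-13 + 338) = 3 + 163*325 = 3 + 52975 = 52978)
X(o) = o + o² (X(o) = o² + o = o + o²)
(-363840 + Z(-119))*(X(-631) + I) = (-363840 - 462)*(-631*(1 - 631) + 52978) = -364302*(-631*(-630) + 52978) = -364302*(397530 + 52978) = -364302*450508 = -164120965416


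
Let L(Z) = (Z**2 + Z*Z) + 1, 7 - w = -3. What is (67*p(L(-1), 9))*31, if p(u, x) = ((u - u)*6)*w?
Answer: 0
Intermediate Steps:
w = 10 (w = 7 - 1*(-3) = 7 + 3 = 10)
L(Z) = 1 + 2*Z**2 (L(Z) = (Z**2 + Z**2) + 1 = 2*Z**2 + 1 = 1 + 2*Z**2)
p(u, x) = 0 (p(u, x) = ((u - u)*6)*10 = (0*6)*10 = 0*10 = 0)
(67*p(L(-1), 9))*31 = (67*0)*31 = 0*31 = 0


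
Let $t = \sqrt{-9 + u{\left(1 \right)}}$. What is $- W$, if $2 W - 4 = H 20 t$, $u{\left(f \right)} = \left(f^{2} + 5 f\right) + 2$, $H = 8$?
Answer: $-2 - 80 i \approx -2.0 - 80.0 i$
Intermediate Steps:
$u{\left(f \right)} = 2 + f^{2} + 5 f$
$t = i$ ($t = \sqrt{-9 + \left(2 + 1^{2} + 5 \cdot 1\right)} = \sqrt{-9 + \left(2 + 1 + 5\right)} = \sqrt{-9 + 8} = \sqrt{-1} = i \approx 1.0 i$)
$W = 2 + 80 i$ ($W = 2 + \frac{8 \cdot 20 i}{2} = 2 + \frac{160 i}{2} = 2 + 80 i \approx 2.0 + 80.0 i$)
$- W = - (2 + 80 i) = -2 - 80 i$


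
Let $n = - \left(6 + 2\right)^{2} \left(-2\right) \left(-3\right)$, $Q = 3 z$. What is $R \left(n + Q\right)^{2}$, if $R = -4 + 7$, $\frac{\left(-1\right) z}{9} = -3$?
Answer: $275427$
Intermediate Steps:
$z = 27$ ($z = \left(-9\right) \left(-3\right) = 27$)
$Q = 81$ ($Q = 3 \cdot 27 = 81$)
$n = -384$ ($n = - 8^{2} \left(-2\right) \left(-3\right) = - 64 \left(-2\right) \left(-3\right) = - \left(-128\right) \left(-3\right) = \left(-1\right) 384 = -384$)
$R = 3$
$R \left(n + Q\right)^{2} = 3 \left(-384 + 81\right)^{2} = 3 \left(-303\right)^{2} = 3 \cdot 91809 = 275427$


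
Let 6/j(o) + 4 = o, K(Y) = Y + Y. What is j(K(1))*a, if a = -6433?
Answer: 19299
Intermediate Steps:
K(Y) = 2*Y
j(o) = 6/(-4 + o)
j(K(1))*a = (6/(-4 + 2*1))*(-6433) = (6/(-4 + 2))*(-6433) = (6/(-2))*(-6433) = (6*(-½))*(-6433) = -3*(-6433) = 19299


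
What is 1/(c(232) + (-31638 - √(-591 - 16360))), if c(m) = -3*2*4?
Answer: I/(√16951 - 31662*I) ≈ -3.1583e-5 + 1.2987e-7*I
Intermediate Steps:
c(m) = -24 (c(m) = -6*4 = -24)
1/(c(232) + (-31638 - √(-591 - 16360))) = 1/(-24 + (-31638 - √(-591 - 16360))) = 1/(-24 + (-31638 - √(-16951))) = 1/(-24 + (-31638 - I*√16951)) = 1/(-31662 - I*√16951)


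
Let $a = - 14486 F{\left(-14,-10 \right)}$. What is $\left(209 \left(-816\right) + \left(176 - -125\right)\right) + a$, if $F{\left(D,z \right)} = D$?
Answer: $32561$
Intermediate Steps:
$a = 202804$ ($a = \left(-14486\right) \left(-14\right) = 202804$)
$\left(209 \left(-816\right) + \left(176 - -125\right)\right) + a = \left(209 \left(-816\right) + \left(176 - -125\right)\right) + 202804 = \left(-170544 + \left(176 + 125\right)\right) + 202804 = \left(-170544 + 301\right) + 202804 = -170243 + 202804 = 32561$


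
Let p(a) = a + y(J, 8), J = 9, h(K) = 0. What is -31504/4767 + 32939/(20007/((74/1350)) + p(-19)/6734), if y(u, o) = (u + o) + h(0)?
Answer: -38187522843725/5858309186058 ≈ -6.5185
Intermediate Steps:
y(u, o) = o + u (y(u, o) = (u + o) + 0 = (o + u) + 0 = o + u)
p(a) = 17 + a (p(a) = a + (8 + 9) = a + 17 = 17 + a)
-31504/4767 + 32939/(20007/((74/1350)) + p(-19)/6734) = -31504/4767 + 32939/(20007/((74/1350)) + (17 - 19)/6734) = -31504*1/4767 + 32939/(20007/((74*(1/1350))) - 2*1/6734) = -31504/4767 + 32939/(20007/(37/675) - 1/3367) = -31504/4767 + 32939/(20007*(675/37) - 1/3367) = -31504/4767 + 32939/(13504725/37 - 1/3367) = -31504/4767 + 32939/(1228929974/3367) = -31504/4767 + 32939*(3367/1228929974) = -31504/4767 + 110905613/1228929974 = -38187522843725/5858309186058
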